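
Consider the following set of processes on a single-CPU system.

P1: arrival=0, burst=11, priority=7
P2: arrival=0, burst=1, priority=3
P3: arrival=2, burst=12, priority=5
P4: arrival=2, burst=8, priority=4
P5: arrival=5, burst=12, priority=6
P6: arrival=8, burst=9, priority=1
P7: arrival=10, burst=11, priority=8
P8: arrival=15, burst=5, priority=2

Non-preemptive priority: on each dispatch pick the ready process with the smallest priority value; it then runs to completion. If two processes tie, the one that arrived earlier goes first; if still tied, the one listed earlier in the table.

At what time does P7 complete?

69

Gantt: | P2 0-1 | P1 1-12 | P6 12-21 | P8 21-26 | P4 26-34 | P3 34-46 | P5 46-58 | P7 58-69 |
Completion: P1=12  P2=1  P3=46  P4=34  P5=58  P6=21  P7=69  P8=26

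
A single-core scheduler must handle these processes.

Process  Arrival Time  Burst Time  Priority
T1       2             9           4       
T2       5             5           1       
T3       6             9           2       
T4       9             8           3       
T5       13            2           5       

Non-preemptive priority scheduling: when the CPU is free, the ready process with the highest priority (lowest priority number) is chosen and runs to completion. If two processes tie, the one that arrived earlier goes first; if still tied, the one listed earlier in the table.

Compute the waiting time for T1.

Gantt: | idle 0-2 | T1 2-11 | T2 11-16 | T3 16-25 | T4 25-33 | T5 33-35 |
Completion: T1=11  T2=16  T3=25  T4=33  T5=35
Turnaround (C−A): T1=9  T2=11  T3=19  T4=24  T5=22
Waiting(T1) = turnaround − burst = 9 − 9 = 0

0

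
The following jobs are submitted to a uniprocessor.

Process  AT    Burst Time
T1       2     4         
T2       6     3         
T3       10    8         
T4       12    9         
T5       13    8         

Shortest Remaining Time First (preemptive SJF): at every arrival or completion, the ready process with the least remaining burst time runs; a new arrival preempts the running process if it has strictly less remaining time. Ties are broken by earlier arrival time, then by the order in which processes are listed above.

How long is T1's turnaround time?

4

Schedule: | idle 0-2 | T1 2-6 | T2 6-9 | idle 9-10 | T3 10-18 | T5 18-26 | T4 26-35 |
Completion: T1=6  T2=9  T3=18  T4=35  T5=26
Turnaround (C−A): T1=4  T2=3  T3=8  T4=23  T5=13
Turnaround(T1) = completion − arrival = 6 − 2 = 4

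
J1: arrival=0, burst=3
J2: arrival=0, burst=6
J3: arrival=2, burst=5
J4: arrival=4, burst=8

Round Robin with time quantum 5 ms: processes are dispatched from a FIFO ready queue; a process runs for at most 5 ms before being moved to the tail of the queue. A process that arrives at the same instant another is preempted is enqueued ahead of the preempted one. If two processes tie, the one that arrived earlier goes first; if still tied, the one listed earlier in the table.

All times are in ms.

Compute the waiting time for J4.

10

Schedule: | J1 0-3 | J2 3-8 | J3 8-13 | J4 13-18 | J2 18-19 | J4 19-22 |
Completion: J1=3  J2=19  J3=13  J4=22
Waiting(J4) = turnaround − burst = 18 − 8 = 10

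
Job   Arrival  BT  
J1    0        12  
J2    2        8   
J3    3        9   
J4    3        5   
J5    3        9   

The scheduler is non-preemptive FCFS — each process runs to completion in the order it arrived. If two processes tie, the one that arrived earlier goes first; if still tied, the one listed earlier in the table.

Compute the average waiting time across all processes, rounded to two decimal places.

16.80

Timeline: | J1 0-12 | J2 12-20 | J3 20-29 | J4 29-34 | J5 34-43 |
Completion: J1=12  J2=20  J3=29  J4=34  J5=43
Turnaround (C−A): J1=12  J2=18  J3=26  J4=31  J5=40
Waiting times: J1=0, J2=10, J3=17, J4=26, J5=31
Average waiting = (0+10+17+26+31) / 5 = 84/5 = 16.80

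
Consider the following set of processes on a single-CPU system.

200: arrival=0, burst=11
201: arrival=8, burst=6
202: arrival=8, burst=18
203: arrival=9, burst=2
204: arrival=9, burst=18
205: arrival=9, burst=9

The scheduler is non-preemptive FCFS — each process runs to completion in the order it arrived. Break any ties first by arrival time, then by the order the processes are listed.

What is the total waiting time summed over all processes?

Schedule: | 200 0-11 | 201 11-17 | 202 17-35 | 203 35-37 | 204 37-55 | 205 55-64 |
Completion: 200=11  201=17  202=35  203=37  204=55  205=64
Waiting = turnaround − burst: 200=0, 201=3, 202=9, 203=26, 204=28, 205=46
Total waiting = 0 + 3 + 9 + 26 + 28 + 46 = 112

112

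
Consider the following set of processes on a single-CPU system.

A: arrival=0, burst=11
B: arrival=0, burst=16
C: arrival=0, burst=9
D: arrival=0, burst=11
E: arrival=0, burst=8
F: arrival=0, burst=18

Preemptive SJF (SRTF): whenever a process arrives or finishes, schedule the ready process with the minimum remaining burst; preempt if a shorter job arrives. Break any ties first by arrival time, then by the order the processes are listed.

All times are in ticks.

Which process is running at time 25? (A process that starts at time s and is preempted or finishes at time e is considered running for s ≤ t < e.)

Gantt: | E 0-8 | C 8-17 | A 17-28 | D 28-39 | B 39-55 | F 55-73 |
Completion: A=28  B=55  C=17  D=39  E=8  F=73
Turnaround (C−A): A=28  B=55  C=17  D=39  E=8  F=73

A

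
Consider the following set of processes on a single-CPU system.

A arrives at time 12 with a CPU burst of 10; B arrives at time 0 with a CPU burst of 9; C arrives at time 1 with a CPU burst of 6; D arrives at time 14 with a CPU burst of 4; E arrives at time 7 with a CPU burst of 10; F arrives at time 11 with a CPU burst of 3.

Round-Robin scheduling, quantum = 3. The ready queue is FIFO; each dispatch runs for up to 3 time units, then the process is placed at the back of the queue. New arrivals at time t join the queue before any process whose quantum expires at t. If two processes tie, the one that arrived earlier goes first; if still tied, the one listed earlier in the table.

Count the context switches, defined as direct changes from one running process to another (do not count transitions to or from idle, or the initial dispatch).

Schedule: | B 0-3 | C 3-6 | B 6-9 | C 9-12 | E 12-15 | B 15-18 | F 18-21 | A 21-24 | D 24-27 | E 27-30 | A 30-33 | D 33-34 | E 34-37 | A 37-40 | E 40-41 | A 41-42 |
Completion: A=42  B=18  C=12  D=34  E=41  F=21
Turnaround (C−A): A=30  B=18  C=11  D=20  E=34  F=10

15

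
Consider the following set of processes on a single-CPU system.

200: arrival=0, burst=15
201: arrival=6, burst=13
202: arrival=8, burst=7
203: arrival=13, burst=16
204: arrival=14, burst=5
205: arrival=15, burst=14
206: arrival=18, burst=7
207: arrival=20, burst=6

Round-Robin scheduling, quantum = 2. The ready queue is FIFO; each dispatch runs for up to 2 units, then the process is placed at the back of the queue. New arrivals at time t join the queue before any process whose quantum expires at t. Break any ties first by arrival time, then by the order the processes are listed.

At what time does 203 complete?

Timeline: | 200 0-6 | 201 6-8 | 200 8-10 | 202 10-12 | 201 12-14 | 200 14-16 | 202 16-18 | 203 18-20 | 204 20-22 | 201 22-24 | 205 24-26 | 200 26-28 | 206 28-30 | 202 30-32 | 207 32-34 | 203 34-36 | 204 36-38 | 201 38-40 | 205 40-42 | 200 42-44 | 206 44-46 | 202 46-47 | 207 47-49 | 203 49-51 | 204 51-52 | 201 52-54 | 205 54-56 | 200 56-57 | 206 57-59 | 207 59-61 | 203 61-63 | 201 63-65 | 205 65-67 | 206 67-68 | 203 68-70 | 201 70-71 | 205 71-73 | 203 73-75 | 205 75-77 | 203 77-79 | 205 79-81 | 203 81-83 |
Completion: 200=57  201=71  202=47  203=83  204=52  205=81  206=68  207=61

83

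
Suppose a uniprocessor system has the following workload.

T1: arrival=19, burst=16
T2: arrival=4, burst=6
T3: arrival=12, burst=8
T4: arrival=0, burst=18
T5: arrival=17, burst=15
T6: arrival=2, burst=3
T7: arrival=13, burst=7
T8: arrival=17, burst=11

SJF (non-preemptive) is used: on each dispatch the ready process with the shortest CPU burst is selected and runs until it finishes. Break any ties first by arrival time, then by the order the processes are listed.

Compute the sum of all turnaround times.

Schedule: | T4 0-18 | T6 18-21 | T2 21-27 | T7 27-34 | T3 34-42 | T8 42-53 | T5 53-68 | T1 68-84 |
Completion: T1=84  T2=27  T3=42  T4=18  T5=68  T6=21  T7=34  T8=53
Turnaround = completion − arrival: T1=65, T2=23, T3=30, T4=18, T5=51, T6=19, T7=21, T8=36
Total turnaround = 65 + 23 + 30 + 18 + 51 + 19 + 21 + 36 = 263

263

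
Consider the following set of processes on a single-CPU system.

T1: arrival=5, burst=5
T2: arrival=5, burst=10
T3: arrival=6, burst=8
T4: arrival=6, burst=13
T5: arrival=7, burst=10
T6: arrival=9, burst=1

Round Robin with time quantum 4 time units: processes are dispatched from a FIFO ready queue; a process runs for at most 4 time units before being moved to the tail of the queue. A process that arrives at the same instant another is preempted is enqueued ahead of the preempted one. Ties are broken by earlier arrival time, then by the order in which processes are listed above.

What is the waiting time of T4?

33

Timeline: | idle 0-5 | T1 5-9 | T2 9-13 | T3 13-17 | T4 17-21 | T5 21-25 | T6 25-26 | T1 26-27 | T2 27-31 | T3 31-35 | T4 35-39 | T5 39-43 | T2 43-45 | T4 45-49 | T5 49-51 | T4 51-52 |
Completion: T1=27  T2=45  T3=35  T4=52  T5=51  T6=26
Turnaround (C−A): T1=22  T2=40  T3=29  T4=46  T5=44  T6=17
Waiting(T4) = turnaround − burst = 46 − 13 = 33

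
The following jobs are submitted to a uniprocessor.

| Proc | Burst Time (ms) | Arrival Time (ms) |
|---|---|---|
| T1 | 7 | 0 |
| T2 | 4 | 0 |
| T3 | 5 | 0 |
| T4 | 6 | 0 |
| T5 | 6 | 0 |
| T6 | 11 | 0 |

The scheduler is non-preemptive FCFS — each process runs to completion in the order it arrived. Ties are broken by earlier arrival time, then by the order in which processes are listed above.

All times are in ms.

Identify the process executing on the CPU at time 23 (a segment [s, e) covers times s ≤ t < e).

T5

Timeline: | T1 0-7 | T2 7-11 | T3 11-16 | T4 16-22 | T5 22-28 | T6 28-39 |
Completion: T1=7  T2=11  T3=16  T4=22  T5=28  T6=39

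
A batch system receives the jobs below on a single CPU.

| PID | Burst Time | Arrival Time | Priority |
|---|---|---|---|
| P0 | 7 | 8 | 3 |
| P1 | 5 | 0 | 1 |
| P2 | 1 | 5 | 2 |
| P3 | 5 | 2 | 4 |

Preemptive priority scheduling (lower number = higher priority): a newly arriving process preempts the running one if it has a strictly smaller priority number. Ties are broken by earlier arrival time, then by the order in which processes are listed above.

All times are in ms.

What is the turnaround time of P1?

5

Timeline: | P1 0-5 | P2 5-6 | P3 6-8 | P0 8-15 | P3 15-18 |
Completion: P0=15  P1=5  P2=6  P3=18
Turnaround(P1) = completion − arrival = 5 − 0 = 5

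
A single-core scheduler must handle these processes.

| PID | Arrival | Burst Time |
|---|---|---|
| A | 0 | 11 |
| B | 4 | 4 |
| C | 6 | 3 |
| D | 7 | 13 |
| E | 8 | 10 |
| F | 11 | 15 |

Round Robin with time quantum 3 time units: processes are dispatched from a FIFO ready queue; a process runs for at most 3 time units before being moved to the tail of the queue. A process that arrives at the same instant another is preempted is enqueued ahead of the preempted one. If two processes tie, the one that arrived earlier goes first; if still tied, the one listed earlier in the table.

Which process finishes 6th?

Schedule: | A 0-6 | B 6-9 | C 9-12 | A 12-15 | D 15-18 | E 18-21 | B 21-22 | F 22-25 | A 25-27 | D 27-30 | E 30-33 | F 33-36 | D 36-39 | E 39-42 | F 42-45 | D 45-48 | E 48-49 | F 49-52 | D 52-53 | F 53-56 |
Completion: A=27  B=22  C=12  D=53  E=49  F=56
Finish order: C → B → A → E → D → F

F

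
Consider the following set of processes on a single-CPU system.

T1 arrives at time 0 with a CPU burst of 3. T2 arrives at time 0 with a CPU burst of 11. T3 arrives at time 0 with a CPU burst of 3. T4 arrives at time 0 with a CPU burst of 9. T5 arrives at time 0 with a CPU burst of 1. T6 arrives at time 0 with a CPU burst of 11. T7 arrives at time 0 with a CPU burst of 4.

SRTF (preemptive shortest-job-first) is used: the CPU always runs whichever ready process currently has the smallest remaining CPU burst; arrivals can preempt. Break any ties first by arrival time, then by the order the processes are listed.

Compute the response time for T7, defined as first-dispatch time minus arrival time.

Gantt: | T5 0-1 | T1 1-4 | T3 4-7 | T7 7-11 | T4 11-20 | T2 20-31 | T6 31-42 |
Completion: T1=4  T2=31  T3=7  T4=20  T5=1  T6=42  T7=11
Response(T7) = first start − arrival = 7 − 0 = 7

7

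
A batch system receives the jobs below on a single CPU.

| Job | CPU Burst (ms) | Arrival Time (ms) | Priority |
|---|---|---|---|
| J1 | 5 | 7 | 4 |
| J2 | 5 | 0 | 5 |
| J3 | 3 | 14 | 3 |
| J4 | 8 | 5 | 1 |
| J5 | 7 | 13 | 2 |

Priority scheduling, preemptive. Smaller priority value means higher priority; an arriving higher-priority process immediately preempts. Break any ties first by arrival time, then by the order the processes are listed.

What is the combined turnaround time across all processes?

Schedule: | J2 0-5 | J4 5-13 | J5 13-20 | J3 20-23 | J1 23-28 |
Completion: J1=28  J2=5  J3=23  J4=13  J5=20
Turnaround (C−A): J1=21  J2=5  J3=9  J4=8  J5=7
Turnaround = completion − arrival: J1=21, J2=5, J3=9, J4=8, J5=7
Total turnaround = 21 + 5 + 9 + 8 + 7 = 50

50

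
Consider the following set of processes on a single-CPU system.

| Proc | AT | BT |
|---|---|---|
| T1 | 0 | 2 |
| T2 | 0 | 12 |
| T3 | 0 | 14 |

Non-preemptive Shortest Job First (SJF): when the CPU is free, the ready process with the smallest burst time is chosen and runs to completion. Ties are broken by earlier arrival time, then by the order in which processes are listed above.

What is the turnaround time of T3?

28

Schedule: | T1 0-2 | T2 2-14 | T3 14-28 |
Completion: T1=2  T2=14  T3=28
Turnaround(T3) = completion − arrival = 28 − 0 = 28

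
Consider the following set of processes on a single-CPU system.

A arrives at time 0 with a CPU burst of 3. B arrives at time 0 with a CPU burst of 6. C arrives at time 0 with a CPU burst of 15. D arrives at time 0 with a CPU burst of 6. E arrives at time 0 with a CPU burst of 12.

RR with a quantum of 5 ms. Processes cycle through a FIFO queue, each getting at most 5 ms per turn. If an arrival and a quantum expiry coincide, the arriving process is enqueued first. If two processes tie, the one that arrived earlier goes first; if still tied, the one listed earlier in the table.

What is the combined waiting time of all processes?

Timeline: | A 0-3 | B 3-8 | C 8-13 | D 13-18 | E 18-23 | B 23-24 | C 24-29 | D 29-30 | E 30-35 | C 35-40 | E 40-42 |
Completion: A=3  B=24  C=40  D=30  E=42
Turnaround (C−A): A=3  B=24  C=40  D=30  E=42
Waiting = turnaround − burst: A=0, B=18, C=25, D=24, E=30
Total waiting = 0 + 18 + 25 + 24 + 30 = 97

97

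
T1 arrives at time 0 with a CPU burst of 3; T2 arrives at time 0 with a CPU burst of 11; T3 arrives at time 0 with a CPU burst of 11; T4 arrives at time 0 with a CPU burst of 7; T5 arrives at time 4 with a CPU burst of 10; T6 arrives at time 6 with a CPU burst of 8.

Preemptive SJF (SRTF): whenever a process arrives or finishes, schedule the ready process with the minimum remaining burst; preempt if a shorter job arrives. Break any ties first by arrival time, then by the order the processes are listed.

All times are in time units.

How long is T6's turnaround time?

12

Schedule: | T1 0-3 | T4 3-10 | T6 10-18 | T5 18-28 | T2 28-39 | T3 39-50 |
Completion: T1=3  T2=39  T3=50  T4=10  T5=28  T6=18
Turnaround (C−A): T1=3  T2=39  T3=50  T4=10  T5=24  T6=12
Turnaround(T6) = completion − arrival = 18 − 6 = 12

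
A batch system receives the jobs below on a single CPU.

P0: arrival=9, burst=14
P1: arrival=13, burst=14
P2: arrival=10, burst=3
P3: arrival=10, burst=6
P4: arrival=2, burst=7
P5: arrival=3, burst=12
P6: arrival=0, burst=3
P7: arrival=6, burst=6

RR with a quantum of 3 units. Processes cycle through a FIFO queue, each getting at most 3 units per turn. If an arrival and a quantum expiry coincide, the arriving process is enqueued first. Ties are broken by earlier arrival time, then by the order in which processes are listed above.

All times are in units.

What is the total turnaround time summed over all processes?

261

Gantt: | P6 0-3 | P4 3-6 | P5 6-9 | P7 9-12 | P4 12-15 | P0 15-18 | P5 18-21 | P2 21-24 | P3 24-27 | P7 27-30 | P1 30-33 | P4 33-34 | P0 34-37 | P5 37-40 | P3 40-43 | P1 43-46 | P0 46-49 | P5 49-52 | P1 52-55 | P0 55-58 | P1 58-61 | P0 61-63 | P1 63-65 |
Completion: P0=63  P1=65  P2=24  P3=43  P4=34  P5=52  P6=3  P7=30
Turnaround (C−A): P0=54  P1=52  P2=14  P3=33  P4=32  P5=49  P6=3  P7=24
Turnaround = completion − arrival: P0=54, P1=52, P2=14, P3=33, P4=32, P5=49, P6=3, P7=24
Total turnaround = 54 + 52 + 14 + 33 + 32 + 49 + 3 + 24 = 261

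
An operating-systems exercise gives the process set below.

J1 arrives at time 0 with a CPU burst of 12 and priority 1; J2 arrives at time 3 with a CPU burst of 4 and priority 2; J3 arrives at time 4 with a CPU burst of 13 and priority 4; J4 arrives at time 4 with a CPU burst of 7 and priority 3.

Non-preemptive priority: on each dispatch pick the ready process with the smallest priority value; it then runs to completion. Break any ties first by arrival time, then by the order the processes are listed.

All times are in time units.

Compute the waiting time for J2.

Timeline: | J1 0-12 | J2 12-16 | J4 16-23 | J3 23-36 |
Completion: J1=12  J2=16  J3=36  J4=23
Turnaround (C−A): J1=12  J2=13  J3=32  J4=19
Waiting(J2) = turnaround − burst = 13 − 4 = 9

9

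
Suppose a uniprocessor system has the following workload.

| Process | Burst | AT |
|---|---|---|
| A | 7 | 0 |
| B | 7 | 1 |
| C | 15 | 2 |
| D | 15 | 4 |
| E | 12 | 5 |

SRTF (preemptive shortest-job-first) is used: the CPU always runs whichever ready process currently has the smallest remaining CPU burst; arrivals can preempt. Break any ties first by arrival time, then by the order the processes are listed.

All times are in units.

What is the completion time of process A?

Timeline: | A 0-7 | B 7-14 | E 14-26 | C 26-41 | D 41-56 |
Completion: A=7  B=14  C=41  D=56  E=26
Turnaround (C−A): A=7  B=13  C=39  D=52  E=21

7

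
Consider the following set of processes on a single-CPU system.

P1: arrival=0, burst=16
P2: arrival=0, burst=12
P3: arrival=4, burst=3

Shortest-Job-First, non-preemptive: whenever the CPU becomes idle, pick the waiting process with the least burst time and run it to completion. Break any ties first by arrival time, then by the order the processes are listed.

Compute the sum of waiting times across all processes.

Schedule: | P2 0-12 | P3 12-15 | P1 15-31 |
Completion: P1=31  P2=12  P3=15
Turnaround (C−A): P1=31  P2=12  P3=11
Waiting = turnaround − burst: P1=15, P2=0, P3=8
Total waiting = 15 + 0 + 8 = 23

23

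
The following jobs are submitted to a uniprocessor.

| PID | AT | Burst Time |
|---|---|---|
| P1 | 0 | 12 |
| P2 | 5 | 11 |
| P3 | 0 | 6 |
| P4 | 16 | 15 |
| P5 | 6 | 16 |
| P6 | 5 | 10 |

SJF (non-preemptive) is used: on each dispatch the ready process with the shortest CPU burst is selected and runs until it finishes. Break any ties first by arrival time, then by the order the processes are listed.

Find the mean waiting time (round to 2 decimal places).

18.33

Timeline: | P3 0-6 | P6 6-16 | P2 16-27 | P1 27-39 | P4 39-54 | P5 54-70 |
Completion: P1=39  P2=27  P3=6  P4=54  P5=70  P6=16
Turnaround (C−A): P1=39  P2=22  P3=6  P4=38  P5=64  P6=11
Waiting times: P1=27, P2=11, P3=0, P4=23, P5=48, P6=1
Average waiting = (27+11+0+23+48+1) / 6 = 110/6 = 18.33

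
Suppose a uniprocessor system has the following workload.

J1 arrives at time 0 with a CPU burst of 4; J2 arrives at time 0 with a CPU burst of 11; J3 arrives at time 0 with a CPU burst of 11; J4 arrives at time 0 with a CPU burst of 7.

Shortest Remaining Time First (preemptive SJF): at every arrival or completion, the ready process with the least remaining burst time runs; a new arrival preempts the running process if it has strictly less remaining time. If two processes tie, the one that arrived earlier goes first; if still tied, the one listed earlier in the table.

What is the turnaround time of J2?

22

Timeline: | J1 0-4 | J4 4-11 | J2 11-22 | J3 22-33 |
Completion: J1=4  J2=22  J3=33  J4=11
Turnaround(J2) = completion − arrival = 22 − 0 = 22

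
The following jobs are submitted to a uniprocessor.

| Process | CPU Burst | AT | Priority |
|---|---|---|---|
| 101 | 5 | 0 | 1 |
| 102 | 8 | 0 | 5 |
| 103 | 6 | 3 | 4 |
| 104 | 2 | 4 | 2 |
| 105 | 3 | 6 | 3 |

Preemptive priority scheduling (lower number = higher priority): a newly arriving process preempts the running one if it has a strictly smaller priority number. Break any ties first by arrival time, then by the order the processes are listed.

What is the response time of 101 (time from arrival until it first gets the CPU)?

0

Gantt: | 101 0-5 | 104 5-7 | 105 7-10 | 103 10-16 | 102 16-24 |
Completion: 101=5  102=24  103=16  104=7  105=10
Turnaround (C−A): 101=5  102=24  103=13  104=3  105=4
Response(101) = first start − arrival = 0 − 0 = 0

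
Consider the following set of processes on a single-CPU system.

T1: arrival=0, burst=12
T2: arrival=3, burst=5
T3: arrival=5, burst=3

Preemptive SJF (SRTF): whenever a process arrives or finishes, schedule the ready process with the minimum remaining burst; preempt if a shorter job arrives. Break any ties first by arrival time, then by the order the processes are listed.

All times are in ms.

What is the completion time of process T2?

8

Schedule: | T1 0-3 | T2 3-8 | T3 8-11 | T1 11-20 |
Completion: T1=20  T2=8  T3=11
Turnaround (C−A): T1=20  T2=5  T3=6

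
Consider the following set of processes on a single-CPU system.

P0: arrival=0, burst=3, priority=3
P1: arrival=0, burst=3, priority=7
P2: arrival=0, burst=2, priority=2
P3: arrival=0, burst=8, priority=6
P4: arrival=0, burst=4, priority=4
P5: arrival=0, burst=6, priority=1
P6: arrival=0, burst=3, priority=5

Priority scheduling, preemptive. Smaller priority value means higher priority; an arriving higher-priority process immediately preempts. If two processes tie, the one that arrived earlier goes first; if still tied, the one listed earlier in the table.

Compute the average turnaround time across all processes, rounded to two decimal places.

16.14

Timeline: | P5 0-6 | P2 6-8 | P0 8-11 | P4 11-15 | P6 15-18 | P3 18-26 | P1 26-29 |
Completion: P0=11  P1=29  P2=8  P3=26  P4=15  P5=6  P6=18
Turnaround (C−A): P0=11  P1=29  P2=8  P3=26  P4=15  P5=6  P6=18
Turnaround times: P0=11, P1=29, P2=8, P3=26, P4=15, P5=6, P6=18
Average turnaround = (11+29+8+26+15+6+18) / 7 = 113/7 = 16.14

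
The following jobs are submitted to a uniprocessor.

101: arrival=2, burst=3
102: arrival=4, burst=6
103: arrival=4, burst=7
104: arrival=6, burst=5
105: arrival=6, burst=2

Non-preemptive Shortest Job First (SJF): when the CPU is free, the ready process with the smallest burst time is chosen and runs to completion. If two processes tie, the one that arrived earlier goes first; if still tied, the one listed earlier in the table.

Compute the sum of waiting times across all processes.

27

Gantt: | idle 0-2 | 101 2-5 | 102 5-11 | 105 11-13 | 104 13-18 | 103 18-25 |
Completion: 101=5  102=11  103=25  104=18  105=13
Waiting = turnaround − burst: 101=0, 102=1, 103=14, 104=7, 105=5
Total waiting = 0 + 1 + 14 + 7 + 5 = 27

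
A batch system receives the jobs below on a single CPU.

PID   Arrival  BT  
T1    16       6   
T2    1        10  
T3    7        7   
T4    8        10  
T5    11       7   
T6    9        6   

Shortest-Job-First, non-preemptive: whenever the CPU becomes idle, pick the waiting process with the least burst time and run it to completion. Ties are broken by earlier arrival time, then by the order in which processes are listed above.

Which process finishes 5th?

Schedule: | idle 0-1 | T2 1-11 | T6 11-17 | T1 17-23 | T3 23-30 | T5 30-37 | T4 37-47 |
Completion: T1=23  T2=11  T3=30  T4=47  T5=37  T6=17
Turnaround (C−A): T1=7  T2=10  T3=23  T4=39  T5=26  T6=8
Finish order: T2 → T6 → T1 → T3 → T5 → T4

T5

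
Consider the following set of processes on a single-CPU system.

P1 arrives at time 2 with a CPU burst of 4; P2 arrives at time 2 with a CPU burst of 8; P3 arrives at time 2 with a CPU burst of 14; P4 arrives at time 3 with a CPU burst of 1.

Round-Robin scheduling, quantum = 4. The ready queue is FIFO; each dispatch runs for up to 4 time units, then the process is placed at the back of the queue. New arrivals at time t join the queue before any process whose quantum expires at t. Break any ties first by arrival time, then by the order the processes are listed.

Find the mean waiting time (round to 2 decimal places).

Timeline: | idle 0-2 | P1 2-6 | P2 6-10 | P3 10-14 | P4 14-15 | P2 15-19 | P3 19-29 |
Completion: P1=6  P2=19  P3=29  P4=15
Turnaround (C−A): P1=4  P2=17  P3=27  P4=12
Waiting times: P1=0, P2=9, P3=13, P4=11
Average waiting = (0+9+13+11) / 4 = 33/4 = 8.25

8.25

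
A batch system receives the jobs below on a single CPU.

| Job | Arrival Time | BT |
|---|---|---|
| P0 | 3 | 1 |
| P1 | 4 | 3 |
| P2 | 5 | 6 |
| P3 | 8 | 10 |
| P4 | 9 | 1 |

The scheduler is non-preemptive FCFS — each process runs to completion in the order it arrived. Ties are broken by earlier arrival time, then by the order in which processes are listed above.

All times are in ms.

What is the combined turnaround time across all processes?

42

Gantt: | idle 0-3 | P0 3-4 | P1 4-7 | P2 7-13 | P3 13-23 | P4 23-24 |
Completion: P0=4  P1=7  P2=13  P3=23  P4=24
Turnaround (C−A): P0=1  P1=3  P2=8  P3=15  P4=15
Turnaround = completion − arrival: P0=1, P1=3, P2=8, P3=15, P4=15
Total turnaround = 1 + 3 + 8 + 15 + 15 = 42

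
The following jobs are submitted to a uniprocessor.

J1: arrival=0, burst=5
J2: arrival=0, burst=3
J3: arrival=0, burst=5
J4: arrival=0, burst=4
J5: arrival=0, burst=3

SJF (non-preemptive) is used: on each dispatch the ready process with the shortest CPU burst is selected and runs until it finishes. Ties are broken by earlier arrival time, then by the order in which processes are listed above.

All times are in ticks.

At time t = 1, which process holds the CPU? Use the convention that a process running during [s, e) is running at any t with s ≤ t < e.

J2

Timeline: | J2 0-3 | J5 3-6 | J4 6-10 | J1 10-15 | J3 15-20 |
Completion: J1=15  J2=3  J3=20  J4=10  J5=6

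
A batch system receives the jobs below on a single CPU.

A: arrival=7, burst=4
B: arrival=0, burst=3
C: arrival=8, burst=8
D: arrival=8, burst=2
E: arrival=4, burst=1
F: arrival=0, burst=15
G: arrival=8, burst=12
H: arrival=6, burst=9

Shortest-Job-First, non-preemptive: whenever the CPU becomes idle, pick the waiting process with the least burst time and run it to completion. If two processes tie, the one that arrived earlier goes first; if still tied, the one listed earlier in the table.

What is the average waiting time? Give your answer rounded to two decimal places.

Schedule: | B 0-3 | F 3-18 | E 18-19 | D 19-21 | A 21-25 | C 25-33 | H 33-42 | G 42-54 |
Completion: A=25  B=3  C=33  D=21  E=19  F=18  G=54  H=42
Turnaround (C−A): A=18  B=3  C=25  D=13  E=15  F=18  G=46  H=36
Waiting times: A=14, B=0, C=17, D=11, E=14, F=3, G=34, H=27
Average waiting = (14+0+17+11+14+3+34+27) / 8 = 120/8 = 15.00

15.00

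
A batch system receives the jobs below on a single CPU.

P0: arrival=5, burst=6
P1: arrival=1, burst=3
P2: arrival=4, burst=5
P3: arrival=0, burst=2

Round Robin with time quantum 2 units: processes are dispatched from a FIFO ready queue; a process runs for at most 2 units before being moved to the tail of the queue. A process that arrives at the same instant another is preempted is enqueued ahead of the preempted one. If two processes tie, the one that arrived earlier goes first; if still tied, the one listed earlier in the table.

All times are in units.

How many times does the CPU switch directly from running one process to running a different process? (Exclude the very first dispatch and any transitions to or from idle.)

Gantt: | P3 0-2 | P1 2-4 | P2 4-6 | P1 6-7 | P0 7-9 | P2 9-11 | P0 11-13 | P2 13-14 | P0 14-16 |
Completion: P0=16  P1=7  P2=14  P3=2

8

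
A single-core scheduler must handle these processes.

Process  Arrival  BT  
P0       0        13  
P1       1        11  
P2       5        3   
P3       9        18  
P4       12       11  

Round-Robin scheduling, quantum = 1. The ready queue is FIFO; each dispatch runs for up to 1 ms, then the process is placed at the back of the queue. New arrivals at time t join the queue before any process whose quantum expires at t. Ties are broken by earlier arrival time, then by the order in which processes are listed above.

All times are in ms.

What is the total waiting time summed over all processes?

Timeline: | P0 0-1 | P1 1-2 | P0 2-3 | P1 3-4 | P0 4-5 | P1 5-6 | P2 6-7 | P0 7-8 | P1 8-9 | P2 9-10 | P0 10-11 | P3 11-12 | P1 12-13 | P2 13-14 | P0 14-15 | P4 15-16 | P3 16-17 | P1 17-18 | P0 18-19 | P4 19-20 | P3 20-21 | P1 21-22 | P0 22-23 | P4 23-24 | P3 24-25 | P1 25-26 | P0 26-27 | P4 27-28 | P3 28-29 | P1 29-30 | P0 30-31 | P4 31-32 | P3 32-33 | P1 33-34 | P0 34-35 | P4 35-36 | P3 36-37 | P1 37-38 | P0 38-39 | P4 39-40 | P3 40-41 | P0 41-42 | P4 42-43 | P3 43-44 | P4 44-45 | P3 45-46 | P4 46-47 | P3 47-48 | P4 48-49 | P3 49-56 |
Completion: P0=42  P1=38  P2=14  P3=56  P4=49
Waiting = turnaround − burst: P0=29, P1=26, P2=6, P3=29, P4=26
Total waiting = 29 + 26 + 6 + 29 + 26 = 116

116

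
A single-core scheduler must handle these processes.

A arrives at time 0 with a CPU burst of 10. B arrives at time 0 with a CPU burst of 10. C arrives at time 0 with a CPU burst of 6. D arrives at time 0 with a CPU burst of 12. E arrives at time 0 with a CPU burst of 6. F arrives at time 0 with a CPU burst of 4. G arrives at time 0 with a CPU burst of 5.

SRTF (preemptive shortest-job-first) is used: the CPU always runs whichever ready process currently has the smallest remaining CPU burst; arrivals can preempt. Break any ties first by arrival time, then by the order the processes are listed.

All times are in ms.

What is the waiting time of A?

Timeline: | F 0-4 | G 4-9 | C 9-15 | E 15-21 | A 21-31 | B 31-41 | D 41-53 |
Completion: A=31  B=41  C=15  D=53  E=21  F=4  G=9
Waiting(A) = turnaround − burst = 31 − 10 = 21

21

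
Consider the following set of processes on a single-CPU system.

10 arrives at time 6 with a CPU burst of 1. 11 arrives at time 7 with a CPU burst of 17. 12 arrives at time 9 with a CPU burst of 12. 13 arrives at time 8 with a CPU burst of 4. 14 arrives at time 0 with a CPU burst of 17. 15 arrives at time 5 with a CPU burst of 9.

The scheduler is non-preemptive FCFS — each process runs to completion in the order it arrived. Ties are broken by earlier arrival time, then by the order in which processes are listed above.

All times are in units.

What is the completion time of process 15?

26

Gantt: | 14 0-17 | 15 17-26 | 10 26-27 | 11 27-44 | 13 44-48 | 12 48-60 |
Completion: 10=27  11=44  12=60  13=48  14=17  15=26
Turnaround (C−A): 10=21  11=37  12=51  13=40  14=17  15=21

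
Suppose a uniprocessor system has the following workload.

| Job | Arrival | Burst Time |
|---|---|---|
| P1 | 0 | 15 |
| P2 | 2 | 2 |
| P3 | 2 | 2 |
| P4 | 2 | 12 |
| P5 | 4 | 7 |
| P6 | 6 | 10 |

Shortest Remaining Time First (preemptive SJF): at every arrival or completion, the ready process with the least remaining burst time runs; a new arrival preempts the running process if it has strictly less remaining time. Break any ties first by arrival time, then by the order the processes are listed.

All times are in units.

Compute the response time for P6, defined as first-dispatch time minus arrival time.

Timeline: | P1 0-2 | P2 2-4 | P3 4-6 | P5 6-13 | P6 13-23 | P4 23-35 | P1 35-48 |
Completion: P1=48  P2=4  P3=6  P4=35  P5=13  P6=23
Turnaround (C−A): P1=48  P2=2  P3=4  P4=33  P5=9  P6=17
Response(P6) = first start − arrival = 13 − 6 = 7

7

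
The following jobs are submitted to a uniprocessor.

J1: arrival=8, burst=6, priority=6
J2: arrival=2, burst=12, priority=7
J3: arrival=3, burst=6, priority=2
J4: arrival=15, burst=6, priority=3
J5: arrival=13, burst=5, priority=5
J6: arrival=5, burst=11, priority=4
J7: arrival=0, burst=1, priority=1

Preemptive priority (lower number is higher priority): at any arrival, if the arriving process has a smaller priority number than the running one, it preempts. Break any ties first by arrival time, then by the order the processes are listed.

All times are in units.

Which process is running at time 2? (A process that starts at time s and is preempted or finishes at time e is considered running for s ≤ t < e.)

Timeline: | J7 0-1 | idle 1-2 | J2 2-3 | J3 3-9 | J6 9-15 | J4 15-21 | J6 21-26 | J5 26-31 | J1 31-37 | J2 37-48 |
Completion: J1=37  J2=48  J3=9  J4=21  J5=31  J6=26  J7=1

J2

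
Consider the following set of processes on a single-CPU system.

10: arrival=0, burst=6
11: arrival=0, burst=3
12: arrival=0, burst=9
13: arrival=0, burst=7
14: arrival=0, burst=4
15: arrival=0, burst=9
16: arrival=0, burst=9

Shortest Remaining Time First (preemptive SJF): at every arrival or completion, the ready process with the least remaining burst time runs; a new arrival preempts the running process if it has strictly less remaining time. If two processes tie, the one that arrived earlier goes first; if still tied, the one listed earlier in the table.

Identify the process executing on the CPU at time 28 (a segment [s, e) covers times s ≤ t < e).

12

Timeline: | 11 0-3 | 14 3-7 | 10 7-13 | 13 13-20 | 12 20-29 | 15 29-38 | 16 38-47 |
Completion: 10=13  11=3  12=29  13=20  14=7  15=38  16=47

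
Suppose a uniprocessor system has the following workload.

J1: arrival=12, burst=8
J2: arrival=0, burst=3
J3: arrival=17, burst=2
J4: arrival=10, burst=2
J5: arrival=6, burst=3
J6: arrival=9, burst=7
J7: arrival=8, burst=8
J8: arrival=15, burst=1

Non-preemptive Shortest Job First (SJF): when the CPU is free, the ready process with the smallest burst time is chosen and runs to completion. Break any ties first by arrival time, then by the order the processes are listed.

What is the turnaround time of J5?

Timeline: | J2 0-3 | idle 3-6 | J5 6-9 | J6 9-16 | J8 16-17 | J4 17-19 | J3 19-21 | J7 21-29 | J1 29-37 |
Completion: J1=37  J2=3  J3=21  J4=19  J5=9  J6=16  J7=29  J8=17
Turnaround (C−A): J1=25  J2=3  J3=4  J4=9  J5=3  J6=7  J7=21  J8=2
Turnaround(J5) = completion − arrival = 9 − 6 = 3

3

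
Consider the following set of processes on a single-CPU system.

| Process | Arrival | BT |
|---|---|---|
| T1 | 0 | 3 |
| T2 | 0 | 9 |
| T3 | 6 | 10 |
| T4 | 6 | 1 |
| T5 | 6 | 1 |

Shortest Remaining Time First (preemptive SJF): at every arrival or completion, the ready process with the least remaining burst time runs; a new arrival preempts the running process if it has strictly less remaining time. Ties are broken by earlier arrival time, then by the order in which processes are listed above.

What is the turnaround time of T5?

Gantt: | T1 0-3 | T2 3-6 | T4 6-7 | T5 7-8 | T2 8-14 | T3 14-24 |
Completion: T1=3  T2=14  T3=24  T4=7  T5=8
Turnaround (C−A): T1=3  T2=14  T3=18  T4=1  T5=2
Turnaround(T5) = completion − arrival = 8 − 6 = 2

2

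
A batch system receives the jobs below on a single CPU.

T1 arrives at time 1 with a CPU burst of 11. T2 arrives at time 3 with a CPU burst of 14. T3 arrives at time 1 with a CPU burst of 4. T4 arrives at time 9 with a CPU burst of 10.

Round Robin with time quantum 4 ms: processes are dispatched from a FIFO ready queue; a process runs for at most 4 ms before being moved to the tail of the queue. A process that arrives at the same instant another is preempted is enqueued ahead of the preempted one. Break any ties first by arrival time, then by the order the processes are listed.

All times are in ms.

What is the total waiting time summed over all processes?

62

Schedule: | idle 0-1 | T1 1-5 | T3 5-9 | T2 9-13 | T1 13-17 | T4 17-21 | T2 21-25 | T1 25-28 | T4 28-32 | T2 32-36 | T4 36-38 | T2 38-40 |
Completion: T1=28  T2=40  T3=9  T4=38
Waiting = turnaround − burst: T1=16, T2=23, T3=4, T4=19
Total waiting = 16 + 23 + 4 + 19 = 62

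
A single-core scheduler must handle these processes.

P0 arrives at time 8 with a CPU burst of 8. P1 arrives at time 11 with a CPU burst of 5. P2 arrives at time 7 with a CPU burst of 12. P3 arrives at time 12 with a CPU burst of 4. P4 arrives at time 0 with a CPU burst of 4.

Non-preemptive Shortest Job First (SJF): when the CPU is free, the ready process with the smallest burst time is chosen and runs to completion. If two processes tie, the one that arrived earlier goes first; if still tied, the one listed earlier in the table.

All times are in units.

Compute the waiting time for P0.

Schedule: | P4 0-4 | idle 4-7 | P2 7-19 | P3 19-23 | P1 23-28 | P0 28-36 |
Completion: P0=36  P1=28  P2=19  P3=23  P4=4
Waiting(P0) = turnaround − burst = 28 − 8 = 20

20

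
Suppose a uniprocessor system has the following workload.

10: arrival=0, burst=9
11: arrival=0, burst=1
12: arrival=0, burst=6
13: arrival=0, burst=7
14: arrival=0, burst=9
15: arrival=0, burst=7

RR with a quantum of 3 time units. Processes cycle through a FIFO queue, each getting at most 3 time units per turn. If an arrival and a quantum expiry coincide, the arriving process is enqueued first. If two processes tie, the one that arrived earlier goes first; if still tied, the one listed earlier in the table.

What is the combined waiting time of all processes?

133

Timeline: | 10 0-3 | 11 3-4 | 12 4-7 | 13 7-10 | 14 10-13 | 15 13-16 | 10 16-19 | 12 19-22 | 13 22-25 | 14 25-28 | 15 28-31 | 10 31-34 | 13 34-35 | 14 35-38 | 15 38-39 |
Completion: 10=34  11=4  12=22  13=35  14=38  15=39
Waiting = turnaround − burst: 10=25, 11=3, 12=16, 13=28, 14=29, 15=32
Total waiting = 25 + 3 + 16 + 28 + 29 + 32 = 133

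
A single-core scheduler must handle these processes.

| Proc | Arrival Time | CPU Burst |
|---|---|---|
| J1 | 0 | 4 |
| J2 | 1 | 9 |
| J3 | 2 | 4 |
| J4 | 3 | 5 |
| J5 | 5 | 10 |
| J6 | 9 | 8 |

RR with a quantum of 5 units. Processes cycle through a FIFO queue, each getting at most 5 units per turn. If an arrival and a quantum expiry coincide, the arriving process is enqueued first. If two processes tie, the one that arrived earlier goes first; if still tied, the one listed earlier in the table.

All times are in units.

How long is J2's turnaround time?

Timeline: | J1 0-4 | J2 4-9 | J3 9-13 | J4 13-18 | J5 18-23 | J6 23-28 | J2 28-32 | J5 32-37 | J6 37-40 |
Completion: J1=4  J2=32  J3=13  J4=18  J5=37  J6=40
Turnaround (C−A): J1=4  J2=31  J3=11  J4=15  J5=32  J6=31
Turnaround(J2) = completion − arrival = 32 − 1 = 31

31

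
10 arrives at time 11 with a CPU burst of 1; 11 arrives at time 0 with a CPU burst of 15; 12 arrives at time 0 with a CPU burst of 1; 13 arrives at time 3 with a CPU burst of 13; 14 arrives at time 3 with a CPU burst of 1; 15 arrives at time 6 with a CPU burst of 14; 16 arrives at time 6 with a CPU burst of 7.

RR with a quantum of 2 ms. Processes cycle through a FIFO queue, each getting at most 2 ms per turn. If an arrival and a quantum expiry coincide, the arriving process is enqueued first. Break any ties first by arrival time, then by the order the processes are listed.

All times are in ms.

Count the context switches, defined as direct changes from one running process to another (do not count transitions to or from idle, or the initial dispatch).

Gantt: | 11 0-2 | 12 2-3 | 11 3-5 | 13 5-7 | 14 7-8 | 11 8-10 | 15 10-12 | 16 12-14 | 13 14-16 | 11 16-18 | 10 18-19 | 15 19-21 | 16 21-23 | 13 23-25 | 11 25-27 | 15 27-29 | 16 29-31 | 13 31-33 | 11 33-35 | 15 35-37 | 16 37-38 | 13 38-40 | 11 40-42 | 15 42-44 | 13 44-46 | 11 46-47 | 15 47-49 | 13 49-50 | 15 50-52 |
Completion: 10=19  11=47  12=3  13=50  14=8  15=52  16=38

28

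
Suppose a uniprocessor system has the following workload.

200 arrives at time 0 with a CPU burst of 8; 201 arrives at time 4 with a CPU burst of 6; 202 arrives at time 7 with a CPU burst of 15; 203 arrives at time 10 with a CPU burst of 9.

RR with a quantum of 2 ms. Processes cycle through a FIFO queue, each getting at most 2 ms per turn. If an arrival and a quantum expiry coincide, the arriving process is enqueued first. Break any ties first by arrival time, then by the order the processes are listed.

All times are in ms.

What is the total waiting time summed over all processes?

Gantt: | 200 0-4 | 201 4-6 | 200 6-8 | 201 8-10 | 202 10-12 | 200 12-14 | 203 14-16 | 201 16-18 | 202 18-20 | 203 20-22 | 202 22-24 | 203 24-26 | 202 26-28 | 203 28-30 | 202 30-32 | 203 32-33 | 202 33-38 |
Completion: 200=14  201=18  202=38  203=33
Turnaround (C−A): 200=14  201=14  202=31  203=23
Waiting = turnaround − burst: 200=6, 201=8, 202=16, 203=14
Total waiting = 6 + 8 + 16 + 14 = 44

44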